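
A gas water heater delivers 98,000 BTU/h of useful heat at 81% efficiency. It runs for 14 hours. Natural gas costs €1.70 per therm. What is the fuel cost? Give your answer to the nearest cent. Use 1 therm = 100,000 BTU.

€28.80

Heat delivered = 98,000 BTU/h × 14 h = 1,372,000 BTU
Gas input = 1,372,000 / 0.81 = 1,693,827 BTU
= 1,693,827 / 100,000 = 16.94 therm
Cost = 16.94 × €1.70/therm = €28.80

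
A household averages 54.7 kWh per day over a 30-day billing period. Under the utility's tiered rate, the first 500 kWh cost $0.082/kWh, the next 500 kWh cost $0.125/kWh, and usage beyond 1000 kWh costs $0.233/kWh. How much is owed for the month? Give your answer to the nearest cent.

Usage = 54.7 kWh/day × 30 days = 1641 kWh
First 500 kWh × $0.082 = $41.00
Next 500 kWh × $0.125 = $62.50
Remaining 641 kWh × $0.233 = $149.35
Total = $252.85

$252.85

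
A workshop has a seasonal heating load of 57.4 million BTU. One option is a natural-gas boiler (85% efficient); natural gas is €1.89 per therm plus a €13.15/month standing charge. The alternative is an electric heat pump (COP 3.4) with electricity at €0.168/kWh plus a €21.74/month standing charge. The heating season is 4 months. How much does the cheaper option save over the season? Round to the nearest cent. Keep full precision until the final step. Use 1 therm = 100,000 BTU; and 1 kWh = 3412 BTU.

Heat load = 57.4 × 10⁶ BTU = 57,400,000 BTU
Gas: input = 57,400,000 / 0.85 = 67,529,412 BTU = 675.3 therm → 675.3 × €1.89 = €1,276.31; + 4 × €13.15 standing = €1,328.91
Heat pump: 57,400,000 BTU / 3412 = 16,820 kWh heat; / 3.4 = 4,948 kWh in → × €0.168 = €831.25; + 4 × €21.74 standing = €918.21
Difference = |€1,328.91 − €918.21| = €410.69

€410.69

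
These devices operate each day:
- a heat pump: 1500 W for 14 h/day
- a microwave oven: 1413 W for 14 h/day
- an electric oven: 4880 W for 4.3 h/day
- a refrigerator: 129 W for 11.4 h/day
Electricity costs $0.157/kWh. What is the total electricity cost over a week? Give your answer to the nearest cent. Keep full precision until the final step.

$69.50

heat pump: 1500 W × 14 h × 7 d = 147,000 Wh = 147 kWh
microwave oven: 1413 W × 14 h × 7 d = 138,474 Wh = 138.5 kWh
electric oven: 4880 W × 4.3 h × 7 d = 146,888 Wh = 146.9 kWh
refrigerator: 129 W × 11.4 h × 7 d = 10,294 Wh = 10.29 kWh
Total energy = 147 + 138.5 + 146.9 + 10.29 = 442.7 kWh
Cost = 442.7 kWh × $0.157 = $69.50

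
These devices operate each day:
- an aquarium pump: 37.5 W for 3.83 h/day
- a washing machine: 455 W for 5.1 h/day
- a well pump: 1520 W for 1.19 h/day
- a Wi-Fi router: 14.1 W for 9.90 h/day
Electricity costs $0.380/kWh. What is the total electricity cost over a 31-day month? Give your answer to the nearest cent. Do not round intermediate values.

$51.98

aquarium pump: 37.5 W × 3.83 h × 31 d = 4,452 Wh = 4.452 kWh
washing machine: 455 W × 5.1 h × 31 d = 71,936 Wh = 71.94 kWh
well pump: 1520 W × 1.19 h × 31 d = 56,073 Wh = 56.07 kWh
Wi-Fi router: 14.1 W × 9.90 h × 31 d = 4,327 Wh = 4.327 kWh
Total energy = 4.452 + 71.94 + 56.07 + 4.327 = 136.8 kWh
Cost = 136.8 kWh × $0.380 = $51.98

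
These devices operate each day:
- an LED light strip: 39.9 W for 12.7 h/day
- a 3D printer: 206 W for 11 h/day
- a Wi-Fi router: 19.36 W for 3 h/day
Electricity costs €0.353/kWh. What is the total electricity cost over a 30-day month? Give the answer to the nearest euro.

LED light strip: 39.9 W × 12.7 h × 30 d = 15,202 Wh = 15.2 kWh
3D printer: 206 W × 11 h × 30 d = 67,980 Wh = 67.98 kWh
Wi-Fi router: 19.36 W × 3 h × 30 d = 1,742 Wh = 1.742 kWh
Total energy = 15.2 + 67.98 + 1.742 = 84.92 kWh
Cost = 84.92 kWh × €0.353 = €29.98 ≈ €30

€30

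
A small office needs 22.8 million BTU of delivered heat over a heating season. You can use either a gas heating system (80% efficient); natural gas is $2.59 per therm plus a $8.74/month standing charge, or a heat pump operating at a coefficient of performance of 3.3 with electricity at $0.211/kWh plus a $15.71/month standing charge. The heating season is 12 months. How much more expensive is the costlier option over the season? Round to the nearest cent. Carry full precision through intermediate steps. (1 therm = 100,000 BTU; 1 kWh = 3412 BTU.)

$227.25

Heat load = 22.8 × 10⁶ BTU = 22,800,000 BTU
Gas: input = 22,800,000 / 0.80 = 28,500,000 BTU = 285 therm → 285 × $2.59 = $738.15; + 12 × $8.74 standing = $843.03
Heat pump: 22,800,000 BTU / 3412 = 6,682 kWh heat; / 3.3 = 2,025 kWh in → × $0.211 = $427.26; + 12 × $15.71 standing = $615.78
Difference = |$843.03 − $615.78| = $227.25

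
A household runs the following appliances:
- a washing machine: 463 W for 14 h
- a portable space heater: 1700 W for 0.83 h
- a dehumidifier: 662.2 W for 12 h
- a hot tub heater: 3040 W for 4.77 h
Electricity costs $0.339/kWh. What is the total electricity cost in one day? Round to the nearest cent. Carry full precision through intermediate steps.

washing machine: 463 W × 14 h = 6,482 Wh = 6.482 kWh
portable space heater: 1700 W × 0.83 h = 1,411 Wh = 1.411 kWh
dehumidifier: 662.2 W × 12 h = 7,946 Wh = 7.946 kWh
hot tub heater: 3040 W × 4.77 h = 14,501 Wh = 14.5 kWh
Total energy = 6.482 + 1.411 + 7.946 + 14.5 = 30.34 kWh
Cost = 30.34 kWh × $0.339 = $10.29

$10.29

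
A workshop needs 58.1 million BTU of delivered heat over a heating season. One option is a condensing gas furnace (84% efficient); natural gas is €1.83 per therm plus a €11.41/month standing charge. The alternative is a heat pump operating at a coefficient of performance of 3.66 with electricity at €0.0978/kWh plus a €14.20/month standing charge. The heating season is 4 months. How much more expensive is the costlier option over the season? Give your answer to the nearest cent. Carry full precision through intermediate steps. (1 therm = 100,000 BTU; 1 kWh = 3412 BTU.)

€799.58

Heat load = 58.1 × 10⁶ BTU = 58,100,000 BTU
Gas: input = 58,100,000 / 0.84 = 69,166,667 BTU = 691.7 therm → 691.7 × €1.83 = €1,265.75; + 4 × €11.41 standing = €1,311.39
Heat pump: 58,100,000 BTU / 3412 = 17,030 kWh heat; / 3.66 = 4,652 kWh in → × €0.0978 = €455.01; + 4 × €14.20 standing = €511.81
Difference = |€1,311.39 − €511.81| = €799.58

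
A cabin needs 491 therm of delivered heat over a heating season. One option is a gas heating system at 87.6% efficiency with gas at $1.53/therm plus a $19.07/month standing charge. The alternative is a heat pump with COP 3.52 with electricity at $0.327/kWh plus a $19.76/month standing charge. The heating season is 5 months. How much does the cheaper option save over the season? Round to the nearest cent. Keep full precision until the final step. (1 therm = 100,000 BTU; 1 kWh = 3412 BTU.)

Heat load = 491 therm × 100,000 = 49,100,000 BTU
Gas: input = 49,100,000 / 0.876 = 56,050,228 BTU = 560.5 therm → 560.5 × $1.53 = $857.57; + 5 × $19.07 standing = $952.92
Heat pump: 49,100,000 BTU / 3412 = 14,390 kWh heat; / 3.52 = 4,088 kWh in → × $0.327 = $1,336.83; + 5 × $19.76 standing = $1,435.63
Difference = |$952.92 − $1,435.63| = $482.72

$482.72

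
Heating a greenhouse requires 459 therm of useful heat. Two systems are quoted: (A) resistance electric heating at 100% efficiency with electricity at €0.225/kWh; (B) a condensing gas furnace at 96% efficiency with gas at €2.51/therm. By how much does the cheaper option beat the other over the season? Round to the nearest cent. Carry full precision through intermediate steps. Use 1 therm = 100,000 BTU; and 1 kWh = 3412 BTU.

Heat load = 459 therm × 100,000 = 45,900,000 BTU
Gas: input = 45,900,000 / 0.96 = 47,812,500 BTU = 478.1 therm → 478.1 × €2.51 = €1,200.09
Electric: 45,900,000 BTU / 3412 = 13,450 kWh → × €0.225 = €3,026.82
Difference = |€1,200.09 − €3,026.82| = €1,826.72

€1826.72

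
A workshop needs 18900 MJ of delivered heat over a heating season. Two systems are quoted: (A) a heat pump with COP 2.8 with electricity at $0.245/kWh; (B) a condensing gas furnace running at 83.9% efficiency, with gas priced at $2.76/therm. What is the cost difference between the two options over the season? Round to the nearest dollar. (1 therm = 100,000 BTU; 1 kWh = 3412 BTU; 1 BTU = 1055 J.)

$130

Heat load = 18900 MJ = 18,900,000,000 J / 1055 = 17,914,692 BTU
Gas: input = 17,914,692 / 0.839 = 21,352,434 BTU = 213.5 therm → 213.5 × $2.76 = $589.33
Heat pump: 17,914,692 BTU / 3412 = 5,250 kWh heat; / 2.8 = 1,875 kWh in → × $0.245 = $459.42
Difference = |$589.33 − $459.42| = $129.91 ≈ $130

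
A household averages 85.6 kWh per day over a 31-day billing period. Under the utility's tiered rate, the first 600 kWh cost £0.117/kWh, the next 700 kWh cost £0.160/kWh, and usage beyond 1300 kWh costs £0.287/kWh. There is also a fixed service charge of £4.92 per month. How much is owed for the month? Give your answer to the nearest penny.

Usage = 85.6 kWh/day × 31 days = 2653.6 kWh
First 600 kWh × £0.117 = £70.20
Next 700 kWh × £0.160 = £112.00
Remaining 1353.6 kWh × £0.287 = £388.48
Energy charge = £570.68; + service £4.92 = £575.60

£575.60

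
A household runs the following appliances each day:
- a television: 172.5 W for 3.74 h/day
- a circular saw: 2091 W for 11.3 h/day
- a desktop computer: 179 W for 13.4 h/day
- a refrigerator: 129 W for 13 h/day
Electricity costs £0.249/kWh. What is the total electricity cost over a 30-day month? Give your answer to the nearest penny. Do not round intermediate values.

£211.77

television: 172.5 W × 3.74 h × 30 d = 19,355 Wh = 19.35 kWh
circular saw: 2091 W × 11.3 h × 30 d = 708,849 Wh = 708.8 kWh
desktop computer: 179 W × 13.4 h × 30 d = 71,958 Wh = 71.96 kWh
refrigerator: 129 W × 13 h × 30 d = 50,310 Wh = 50.31 kWh
Total energy = 19.35 + 708.8 + 71.96 + 50.31 = 850.5 kWh
Cost = 850.5 kWh × £0.249 = £211.77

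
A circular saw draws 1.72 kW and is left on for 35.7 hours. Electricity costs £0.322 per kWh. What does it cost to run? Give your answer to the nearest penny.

£19.77

Energy = 1720 W × 35.7 h = 61,404 Wh = 61.4 kWh
Cost = 61.4 kWh × £0.322/kWh = £19.77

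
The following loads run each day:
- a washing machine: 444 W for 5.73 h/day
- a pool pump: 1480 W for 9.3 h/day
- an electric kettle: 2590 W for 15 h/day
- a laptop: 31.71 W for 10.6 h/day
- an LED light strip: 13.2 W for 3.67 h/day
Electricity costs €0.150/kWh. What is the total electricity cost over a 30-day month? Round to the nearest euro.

washing machine: 444 W × 5.73 h × 30 d = 76,324 Wh = 76.32 kWh
pool pump: 1480 W × 9.3 h × 30 d = 412,920 Wh = 412.9 kWh
electric kettle: 2590 W × 15 h × 30 d = 1,165,500 Wh = 1,166 kWh
laptop: 31.71 W × 10.6 h × 30 d = 10,084 Wh = 10.08 kWh
LED light strip: 13.2 W × 3.67 h × 30 d = 1,453 Wh = 1.453 kWh
Total energy = 76.32 + 412.9 + 1,166 + 10.08 + 1.453 = 1,666 kWh
Cost = 1,666 kWh × €0.150 = €249.94 ≈ €250

€250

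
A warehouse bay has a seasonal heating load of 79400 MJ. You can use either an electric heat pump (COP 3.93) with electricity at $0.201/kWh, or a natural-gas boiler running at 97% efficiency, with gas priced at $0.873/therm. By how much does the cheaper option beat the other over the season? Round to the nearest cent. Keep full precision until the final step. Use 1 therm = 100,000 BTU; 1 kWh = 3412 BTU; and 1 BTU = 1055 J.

$450.79

Heat load = 79400 MJ = 79,400,000,000 J / 1055 = 75,260,664 BTU
Gas: input = 75,260,664 / 0.97 = 77,588,313 BTU = 775.9 therm → 775.9 × $0.873 = $677.35
Heat pump: 75,260,664 BTU / 3412 = 22,060 kWh heat; / 3.93 = 5,613 kWh in → × $0.201 = $1,128.14
Difference = |$677.35 − $1,128.14| = $450.79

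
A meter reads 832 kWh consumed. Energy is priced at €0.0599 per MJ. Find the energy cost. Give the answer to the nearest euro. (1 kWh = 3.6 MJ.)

€179

832 kWh × (3.6 MJ/kWh) = 2,995 MJ
Cost = 2,995 MJ × €0.0599/MJ = €179.41 ≈ €179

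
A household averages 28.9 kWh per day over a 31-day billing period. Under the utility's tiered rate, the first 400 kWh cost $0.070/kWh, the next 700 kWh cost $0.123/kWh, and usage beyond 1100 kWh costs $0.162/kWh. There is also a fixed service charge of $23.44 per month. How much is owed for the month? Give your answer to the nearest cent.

Usage = 28.9 kWh/day × 31 days = 895.9 kWh
First 400 kWh × $0.070 = $28.00
Next 495.9 kWh × $0.123 = $61.00
Remaining tier: 0 kWh (not reached)
Energy charge = $89.00; + service $23.44 = $112.44

$112.44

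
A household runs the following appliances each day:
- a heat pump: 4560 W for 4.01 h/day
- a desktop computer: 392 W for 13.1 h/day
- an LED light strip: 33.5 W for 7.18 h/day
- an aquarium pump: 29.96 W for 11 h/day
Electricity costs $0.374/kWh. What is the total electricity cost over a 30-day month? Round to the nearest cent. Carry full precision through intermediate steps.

$269.18

heat pump: 4560 W × 4.01 h × 30 d = 548,568 Wh = 548.6 kWh
desktop computer: 392 W × 13.1 h × 30 d = 154,056 Wh = 154.1 kWh
LED light strip: 33.5 W × 7.18 h × 30 d = 7,216 Wh = 7.216 kWh
aquarium pump: 29.96 W × 11 h × 30 d = 9,887 Wh = 9.887 kWh
Total energy = 548.6 + 154.1 + 7.216 + 9.887 = 719.7 kWh
Cost = 719.7 kWh × $0.374 = $269.18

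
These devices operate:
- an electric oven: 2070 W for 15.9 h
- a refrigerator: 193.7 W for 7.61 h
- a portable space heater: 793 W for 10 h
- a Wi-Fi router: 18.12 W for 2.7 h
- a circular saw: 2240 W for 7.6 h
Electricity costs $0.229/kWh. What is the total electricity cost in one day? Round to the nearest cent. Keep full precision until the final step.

electric oven: 2070 W × 15.9 h = 32,913 Wh = 32.91 kWh
refrigerator: 193.7 W × 7.61 h = 1,474 Wh = 1.474 kWh
portable space heater: 793 W × 10 h = 7,930 Wh = 7.93 kWh
Wi-Fi router: 18.12 W × 2.7 h = 49 Wh = 0.04892 kWh
circular saw: 2240 W × 7.6 h = 17,024 Wh = 17.02 kWh
Total energy = 32.91 + 1.474 + 7.93 + 0.04892 + 17.02 = 59.39 kWh
Cost = 59.39 kWh × $0.229 = $13.60

$13.60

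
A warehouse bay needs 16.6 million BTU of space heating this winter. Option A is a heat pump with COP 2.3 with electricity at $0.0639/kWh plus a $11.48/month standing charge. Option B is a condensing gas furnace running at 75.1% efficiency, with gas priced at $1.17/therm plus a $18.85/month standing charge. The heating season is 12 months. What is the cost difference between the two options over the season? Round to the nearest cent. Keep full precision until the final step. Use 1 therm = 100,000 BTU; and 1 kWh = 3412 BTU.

Heat load = 16.6 × 10⁶ BTU = 16,600,000 BTU
Gas: input = 16,600,000 / 0.751 = 22,103,862 BTU = 221 therm → 221 × $1.17 = $258.62; + 12 × $18.85 standing = $484.82
Heat pump: 16,600,000 BTU / 3412 = 4,865 kWh heat; / 2.3 = 2,115 kWh in → × $0.0639 = $135.17; + 12 × $11.48 standing = $272.93
Difference = |$484.82 − $272.93| = $211.89

$211.89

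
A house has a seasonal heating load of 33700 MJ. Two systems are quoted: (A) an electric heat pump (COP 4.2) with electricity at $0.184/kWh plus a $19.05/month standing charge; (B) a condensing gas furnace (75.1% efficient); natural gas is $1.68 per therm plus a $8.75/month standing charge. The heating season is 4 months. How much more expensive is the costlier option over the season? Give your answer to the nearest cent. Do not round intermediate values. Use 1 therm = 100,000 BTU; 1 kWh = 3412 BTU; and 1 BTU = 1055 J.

$263.23

Heat load = 33700 MJ = 33,700,000,000 J / 1055 = 31,943,128 BTU
Gas: input = 31,943,128 / 0.751 = 42,534,125 BTU = 425.3 therm → 425.3 × $1.68 = $714.57; + 4 × $8.75 standing = $749.57
Heat pump: 31,943,128 BTU / 3412 = 9,362 kWh heat; / 4.2 = 2,229 kWh in → × $0.184 = $410.14; + 4 × $19.05 standing = $486.34
Difference = |$749.57 − $486.34| = $263.23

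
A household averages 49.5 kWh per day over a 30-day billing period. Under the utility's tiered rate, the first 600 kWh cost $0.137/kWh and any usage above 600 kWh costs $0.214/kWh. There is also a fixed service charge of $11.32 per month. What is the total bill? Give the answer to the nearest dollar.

Usage = 49.5 kWh/day × 30 days = 1485 kWh
First 600 kWh × $0.137 = $82.20
Remaining 885 kWh × $0.214 = $189.39
Energy charge = $271.59; + service $11.32 = $282.91 ≈ $283

$283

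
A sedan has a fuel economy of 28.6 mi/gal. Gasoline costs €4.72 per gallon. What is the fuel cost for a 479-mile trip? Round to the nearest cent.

€79.05

Fuel = 479 mi / 28.6 mpg = 16.75 gal
Cost = 16.75 gal × €4.72/gal = €79.05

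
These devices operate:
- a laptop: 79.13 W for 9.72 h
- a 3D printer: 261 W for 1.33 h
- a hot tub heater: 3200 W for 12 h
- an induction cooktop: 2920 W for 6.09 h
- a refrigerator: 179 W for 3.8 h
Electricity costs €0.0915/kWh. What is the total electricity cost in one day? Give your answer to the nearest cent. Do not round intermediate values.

laptop: 79.13 W × 9.72 h = 769 Wh = 0.7691 kWh
3D printer: 261 W × 1.33 h = 347 Wh = 0.3471 kWh
hot tub heater: 3200 W × 12 h = 38,400 Wh = 38.4 kWh
induction cooktop: 2920 W × 6.09 h = 17,783 Wh = 17.78 kWh
refrigerator: 179 W × 3.8 h = 680 Wh = 0.6802 kWh
Total energy = 0.7691 + 0.3471 + 38.4 + 17.78 + 0.6802 = 57.98 kWh
Cost = 57.98 kWh × €0.0915 = €5.31

€5.31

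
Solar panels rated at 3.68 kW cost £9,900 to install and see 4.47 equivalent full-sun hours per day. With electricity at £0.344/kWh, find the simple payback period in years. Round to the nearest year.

5 years

Daily generation = 3.68 kW × 4.47 h = 16.45 kWh
Annual generation = 16.45 × 365 = 6004.1 kWh
Annual savings = 6004.1 × £0.344 = £2,065.41
Payback = £9,900 / £2,065.41 = 4.79 years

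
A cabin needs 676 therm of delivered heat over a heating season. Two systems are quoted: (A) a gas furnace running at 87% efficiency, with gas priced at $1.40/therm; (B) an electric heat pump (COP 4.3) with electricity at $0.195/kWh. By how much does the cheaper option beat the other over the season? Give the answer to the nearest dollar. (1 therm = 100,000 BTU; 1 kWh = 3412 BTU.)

Heat load = 676 therm × 100,000 = 67,600,000 BTU
Gas: input = 67,600,000 / 0.87 = 77,701,149 BTU = 777 therm → 777 × $1.40 = $1,087.82
Heat pump: 67,600,000 BTU / 3412 = 19,810 kWh heat; / 4.3 = 4,608 kWh in → × $0.195 = $898.47
Difference = |$1,087.82 − $898.47| = $189.35 ≈ $189

$189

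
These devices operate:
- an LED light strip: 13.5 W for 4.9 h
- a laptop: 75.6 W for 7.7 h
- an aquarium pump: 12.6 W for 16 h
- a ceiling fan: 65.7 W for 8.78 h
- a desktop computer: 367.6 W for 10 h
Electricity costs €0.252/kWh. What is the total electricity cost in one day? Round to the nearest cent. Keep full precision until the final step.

€1.29

LED light strip: 13.5 W × 4.9 h = 66 Wh = 0.06615 kWh
laptop: 75.6 W × 7.7 h = 582 Wh = 0.5821 kWh
aquarium pump: 12.6 W × 16 h = 202 Wh = 0.2016 kWh
ceiling fan: 65.7 W × 8.78 h = 577 Wh = 0.5768 kWh
desktop computer: 367.6 W × 10 h = 3,676 Wh = 3.676 kWh
Total energy = 0.06615 + 0.5821 + 0.2016 + 0.5768 + 3.676 = 5.103 kWh
Cost = 5.103 kWh × €0.252 = €1.29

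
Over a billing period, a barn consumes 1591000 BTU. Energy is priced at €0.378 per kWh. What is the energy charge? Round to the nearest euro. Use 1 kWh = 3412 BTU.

€176

1591000 BTU × (0.00029308 kWh/BTU) = 466.3 kWh
Cost = 466.3 kWh × €0.378/kWh = €176.26 ≈ €176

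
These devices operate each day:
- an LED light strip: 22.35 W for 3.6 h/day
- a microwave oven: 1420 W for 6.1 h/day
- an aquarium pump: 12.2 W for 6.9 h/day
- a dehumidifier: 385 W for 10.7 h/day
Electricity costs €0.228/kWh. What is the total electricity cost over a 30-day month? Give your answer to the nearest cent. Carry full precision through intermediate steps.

€88.55

LED light strip: 22.35 W × 3.6 h × 30 d = 2,414 Wh = 2.414 kWh
microwave oven: 1420 W × 6.1 h × 30 d = 259,860 Wh = 259.9 kWh
aquarium pump: 12.2 W × 6.9 h × 30 d = 2,525 Wh = 2.525 kWh
dehumidifier: 385 W × 10.7 h × 30 d = 123,585 Wh = 123.6 kWh
Total energy = 2.414 + 259.9 + 2.525 + 123.6 = 388.4 kWh
Cost = 388.4 kWh × €0.228 = €88.55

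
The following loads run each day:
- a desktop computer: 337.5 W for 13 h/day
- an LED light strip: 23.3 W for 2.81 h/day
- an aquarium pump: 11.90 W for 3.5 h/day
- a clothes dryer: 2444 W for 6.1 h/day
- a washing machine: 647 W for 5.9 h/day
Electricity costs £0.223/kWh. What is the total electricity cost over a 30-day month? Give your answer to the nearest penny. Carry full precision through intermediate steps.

£155.34

desktop computer: 337.5 W × 13 h × 30 d = 131,625 Wh = 131.6 kWh
LED light strip: 23.3 W × 2.81 h × 30 d = 1,964 Wh = 1.964 kWh
aquarium pump: 11.90 W × 3.5 h × 30 d = 1,250 Wh = 1.25 kWh
clothes dryer: 2444 W × 6.1 h × 30 d = 447,252 Wh = 447.3 kWh
washing machine: 647 W × 5.9 h × 30 d = 114,519 Wh = 114.5 kWh
Total energy = 131.6 + 1.964 + 1.25 + 447.3 + 114.5 = 696.6 kWh
Cost = 696.6 kWh × £0.223 = £155.34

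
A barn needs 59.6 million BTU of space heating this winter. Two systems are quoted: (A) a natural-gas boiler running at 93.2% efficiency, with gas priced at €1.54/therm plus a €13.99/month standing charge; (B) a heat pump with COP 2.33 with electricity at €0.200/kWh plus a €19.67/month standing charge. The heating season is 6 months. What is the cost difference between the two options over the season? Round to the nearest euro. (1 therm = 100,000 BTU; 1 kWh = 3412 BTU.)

Heat load = 59.6 × 10⁶ BTU = 59,600,000 BTU
Gas: input = 59,600,000 / 0.932 = 63,948,498 BTU = 639.5 therm → 639.5 × €1.54 = €984.81; + 6 × €13.99 standing = €1,068.75
Heat pump: 59,600,000 BTU / 3412 = 17,470 kWh heat; / 2.33 = 7,497 kWh in → × €0.200 = €1,499.38; + 6 × €19.67 standing = €1,617.40
Difference = |€1,068.75 − €1,617.40| = €548.65 ≈ €549

€549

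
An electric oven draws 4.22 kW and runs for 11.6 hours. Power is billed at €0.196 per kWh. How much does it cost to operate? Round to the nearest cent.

€9.59

Energy = 4220 W × 11.6 h = 48,952 Wh = 48.95 kWh
Cost = 48.95 kWh × €0.196/kWh = €9.59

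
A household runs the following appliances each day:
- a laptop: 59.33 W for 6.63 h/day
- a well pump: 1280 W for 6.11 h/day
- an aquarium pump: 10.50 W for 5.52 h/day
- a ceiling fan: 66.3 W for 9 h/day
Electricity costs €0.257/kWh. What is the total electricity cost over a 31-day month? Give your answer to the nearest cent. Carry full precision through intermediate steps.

laptop: 59.33 W × 6.63 h × 31 d = 12,194 Wh = 12.19 kWh
well pump: 1280 W × 6.11 h × 31 d = 242,445 Wh = 242.4 kWh
aquarium pump: 10.50 W × 5.52 h × 31 d = 1,797 Wh = 1.797 kWh
ceiling fan: 66.3 W × 9 h × 31 d = 18,498 Wh = 18.5 kWh
Total energy = 12.19 + 242.4 + 1.797 + 18.5 = 274.9 kWh
Cost = 274.9 kWh × €0.257 = €70.66

€70.66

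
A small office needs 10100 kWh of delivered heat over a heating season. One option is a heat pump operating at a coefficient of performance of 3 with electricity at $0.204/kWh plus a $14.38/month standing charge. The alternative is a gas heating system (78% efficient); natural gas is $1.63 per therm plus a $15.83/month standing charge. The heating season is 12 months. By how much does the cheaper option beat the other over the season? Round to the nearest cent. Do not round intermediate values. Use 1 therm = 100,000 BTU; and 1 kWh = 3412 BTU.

$50.75

Heat load = 10100 kWh × 3412 = 34,461,200 BTU
Gas: input = 34,461,200 / 0.78 = 44,181,026 BTU = 441.8 therm → 441.8 × $1.63 = $720.15; + 12 × $15.83 standing = $910.11
Heat pump: 34,461,200 BTU / 3412 = 10,100 kWh heat; / 3 = 3,367 kWh in → × $0.204 = $686.80; + 12 × $14.38 standing = $859.36
Difference = |$910.11 − $859.36| = $50.75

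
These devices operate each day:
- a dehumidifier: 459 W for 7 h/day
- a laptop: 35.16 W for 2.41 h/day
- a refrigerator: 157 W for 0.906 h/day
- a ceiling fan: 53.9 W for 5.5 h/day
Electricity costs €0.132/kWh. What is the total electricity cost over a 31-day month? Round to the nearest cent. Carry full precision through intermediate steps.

dehumidifier: 459 W × 7 h × 31 d = 99,603 Wh = 99.6 kWh
laptop: 35.16 W × 2.41 h × 31 d = 2,627 Wh = 2.627 kWh
refrigerator: 157 W × 0.906 h × 31 d = 4,410 Wh = 4.41 kWh
ceiling fan: 53.9 W × 5.5 h × 31 d = 9,190 Wh = 9.19 kWh
Total energy = 99.6 + 2.627 + 4.41 + 9.19 = 115.8 kWh
Cost = 115.8 kWh × €0.132 = €15.29

€15.29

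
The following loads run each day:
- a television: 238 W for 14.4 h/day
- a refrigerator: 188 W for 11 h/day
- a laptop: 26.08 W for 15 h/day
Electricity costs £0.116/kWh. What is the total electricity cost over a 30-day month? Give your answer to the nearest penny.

£20.48

television: 238 W × 14.4 h × 30 d = 102,816 Wh = 102.8 kWh
refrigerator: 188 W × 11 h × 30 d = 62,040 Wh = 62.04 kWh
laptop: 26.08 W × 15 h × 30 d = 11,736 Wh = 11.74 kWh
Total energy = 102.8 + 62.04 + 11.74 = 176.6 kWh
Cost = 176.6 kWh × £0.116 = £20.48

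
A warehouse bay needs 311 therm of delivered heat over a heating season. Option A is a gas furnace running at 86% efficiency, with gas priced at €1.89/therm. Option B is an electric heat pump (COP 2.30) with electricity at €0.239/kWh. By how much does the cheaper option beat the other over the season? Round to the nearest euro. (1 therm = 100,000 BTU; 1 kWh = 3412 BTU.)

€264

Heat load = 311 therm × 100,000 = 31,100,000 BTU
Gas: input = 31,100,000 / 0.86 = 36,162,791 BTU = 361.6 therm → 361.6 × €1.89 = €683.48
Heat pump: 31,100,000 BTU / 3412 = 9,115 kWh heat; / 2.30 = 3,963 kWh in → × €0.239 = €947.16
Difference = |€683.48 − €947.16| = €263.68 ≈ €264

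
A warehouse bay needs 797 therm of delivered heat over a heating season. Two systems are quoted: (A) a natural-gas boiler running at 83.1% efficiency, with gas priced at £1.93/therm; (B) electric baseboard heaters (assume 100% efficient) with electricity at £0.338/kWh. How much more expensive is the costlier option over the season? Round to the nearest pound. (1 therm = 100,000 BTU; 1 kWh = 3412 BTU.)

£6044

Heat load = 797 therm × 100,000 = 79,700,000 BTU
Gas: input = 79,700,000 / 0.831 = 95,908,544 BTU = 959.1 therm → 959.1 × £1.93 = £1,851.03
Electric: 79,700,000 BTU / 3412 = 23,360 kWh → × £0.338 = £7,895.25
Difference = |£1,851.03 − £7,895.25| = £6,044.22 ≈ £6044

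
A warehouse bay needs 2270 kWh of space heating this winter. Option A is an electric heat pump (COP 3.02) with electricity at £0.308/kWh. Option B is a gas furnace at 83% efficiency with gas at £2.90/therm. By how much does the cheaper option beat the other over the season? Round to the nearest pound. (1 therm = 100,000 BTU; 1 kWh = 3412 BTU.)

£39

Heat load = 2270 kWh × 3412 = 7,745,240 BTU
Gas: input = 7,745,240 / 0.83 = 9,331,614 BTU = 93.32 therm → 93.32 × £2.90 = £270.62
Heat pump: 7,745,240 BTU / 3412 = 2,270 kWh heat; / 3.02 = 751.7 kWh in → × £0.308 = £231.51
Difference = |£270.62 − £231.51| = £39.11 ≈ £39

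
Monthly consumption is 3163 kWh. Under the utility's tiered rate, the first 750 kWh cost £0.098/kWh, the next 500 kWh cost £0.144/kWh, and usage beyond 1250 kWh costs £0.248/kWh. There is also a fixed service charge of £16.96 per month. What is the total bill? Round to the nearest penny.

£636.88

First 750 kWh × £0.098 = £73.50
Next 500 kWh × £0.144 = £72.00
Remaining 1913 kWh × £0.248 = £474.42
Energy charge = £619.92; + service £16.96 = £636.88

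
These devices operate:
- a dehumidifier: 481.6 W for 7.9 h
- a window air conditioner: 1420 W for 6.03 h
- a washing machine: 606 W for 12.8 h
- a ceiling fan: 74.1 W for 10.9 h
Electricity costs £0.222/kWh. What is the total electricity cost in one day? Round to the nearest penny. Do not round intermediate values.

£4.65

dehumidifier: 481.6 W × 7.9 h = 3,805 Wh = 3.805 kWh
window air conditioner: 1420 W × 6.03 h = 8,563 Wh = 8.563 kWh
washing machine: 606 W × 12.8 h = 7,757 Wh = 7.757 kWh
ceiling fan: 74.1 W × 10.9 h = 808 Wh = 0.8077 kWh
Total energy = 3.805 + 8.563 + 7.757 + 0.8077 = 20.93 kWh
Cost = 20.93 kWh × £0.222 = £4.65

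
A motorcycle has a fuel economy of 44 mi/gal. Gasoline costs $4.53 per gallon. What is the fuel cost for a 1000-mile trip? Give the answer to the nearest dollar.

$103

Fuel = 1000 mi / 44 mpg = 22.73 gal
Cost = 22.73 gal × $4.53/gal = $102.95 ≈ $103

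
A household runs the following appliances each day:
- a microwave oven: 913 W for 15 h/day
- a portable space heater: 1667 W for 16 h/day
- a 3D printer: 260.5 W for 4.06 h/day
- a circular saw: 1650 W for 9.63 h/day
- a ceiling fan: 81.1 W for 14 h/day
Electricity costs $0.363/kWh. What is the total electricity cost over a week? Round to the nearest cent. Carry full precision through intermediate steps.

microwave oven: 913 W × 15 h × 7 d = 95,865 Wh = 95.86 kWh
portable space heater: 1667 W × 16 h × 7 d = 186,704 Wh = 186.7 kWh
3D printer: 260.5 W × 4.06 h × 7 d = 7,403 Wh = 7.403 kWh
circular saw: 1650 W × 9.63 h × 7 d = 111,227 Wh = 111.2 kWh
ceiling fan: 81.1 W × 14 h × 7 d = 7,948 Wh = 7.948 kWh
Total energy = 95.86 + 186.7 + 7.403 + 111.2 + 7.948 = 409.1 kWh
Cost = 409.1 kWh × $0.363 = $148.52

$148.52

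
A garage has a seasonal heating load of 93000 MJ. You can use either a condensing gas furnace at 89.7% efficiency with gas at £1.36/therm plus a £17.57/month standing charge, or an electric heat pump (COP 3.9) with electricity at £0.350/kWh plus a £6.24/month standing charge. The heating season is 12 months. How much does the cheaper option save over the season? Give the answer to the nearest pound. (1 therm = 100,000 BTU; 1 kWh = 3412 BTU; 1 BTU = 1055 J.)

Heat load = 93000 MJ = 93,000,000,000 J / 1055 = 88,151,659 BTU
Gas: input = 88,151,659 / 0.897 = 98,273,867 BTU = 982.7 therm → 982.7 × £1.36 = £1,336.52; + 12 × £17.57 standing = £1,547.36
Heat pump: 88,151,659 BTU / 3412 = 25,840 kWh heat; / 3.9 = 6,625 kWh in → × £0.350 = £2,318.60; + 12 × £6.24 standing = £2,393.48
Difference = |£1,547.36 − £2,393.48| = £846.11 ≈ £846

£846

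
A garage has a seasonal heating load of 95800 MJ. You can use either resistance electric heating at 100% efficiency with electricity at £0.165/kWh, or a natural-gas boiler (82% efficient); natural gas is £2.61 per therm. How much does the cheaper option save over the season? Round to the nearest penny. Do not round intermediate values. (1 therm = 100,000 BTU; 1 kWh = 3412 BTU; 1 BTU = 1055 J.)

Heat load = 95800 MJ = 95,800,000,000 J / 1055 = 90,805,687 BTU
Gas: input = 90,805,687 / 0.820 = 110,738,643 BTU = 1,107 therm → 1,107 × £2.61 = £2,890.28
Electric: 90,805,687 BTU / 3412 = 26,610 kWh → × £0.165 = £4,391.25
Difference = |£2,890.28 − £4,391.25| = £1,500.97

£1500.97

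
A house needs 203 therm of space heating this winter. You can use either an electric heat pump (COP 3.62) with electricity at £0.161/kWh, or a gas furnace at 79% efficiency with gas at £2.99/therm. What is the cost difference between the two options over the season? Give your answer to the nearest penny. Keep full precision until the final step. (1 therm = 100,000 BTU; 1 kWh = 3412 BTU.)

Heat load = 203 therm × 100,000 = 20,300,000 BTU
Gas: input = 20,300,000 / 0.79 = 25,696,203 BTU = 257 therm → 257 × £2.99 = £768.32
Heat pump: 20,300,000 BTU / 3412 = 5,950 kWh heat; / 3.62 = 1,644 kWh in → × £0.161 = £264.61
Difference = |£768.32 − £264.61| = £503.71

£503.71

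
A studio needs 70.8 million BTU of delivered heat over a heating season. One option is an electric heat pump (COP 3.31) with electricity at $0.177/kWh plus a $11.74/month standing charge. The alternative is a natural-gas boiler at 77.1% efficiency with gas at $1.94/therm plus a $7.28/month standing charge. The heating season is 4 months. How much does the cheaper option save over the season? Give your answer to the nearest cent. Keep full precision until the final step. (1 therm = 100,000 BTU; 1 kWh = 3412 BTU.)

Heat load = 70.8 × 10⁶ BTU = 70,800,000 BTU
Gas: input = 70,800,000 / 0.771 = 91,828,794 BTU = 918.3 therm → 918.3 × $1.94 = $1,781.48; + 4 × $7.28 standing = $1,810.60
Heat pump: 70,800,000 BTU / 3412 = 20,750 kWh heat; / 3.31 = 6,269 kWh in → × $0.177 = $1,109.61; + 4 × $11.74 standing = $1,156.57
Difference = |$1,810.60 − $1,156.57| = $654.03

$654.03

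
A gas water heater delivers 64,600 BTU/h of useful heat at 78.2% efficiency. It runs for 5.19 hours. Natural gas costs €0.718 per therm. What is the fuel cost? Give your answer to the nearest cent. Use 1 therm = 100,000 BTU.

Heat delivered = 64,600 BTU/h × 5.19 h = 335,274 BTU
Gas input = 335,274 / 0.782 = 428,739 BTU
= 428,739 / 100,000 = 4.287 therm
Cost = 4.287 × €0.718/therm = €3.08

€3.08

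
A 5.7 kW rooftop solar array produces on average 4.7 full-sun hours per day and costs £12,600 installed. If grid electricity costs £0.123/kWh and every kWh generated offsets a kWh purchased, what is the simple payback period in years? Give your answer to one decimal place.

10.5 years

Daily generation = 5.7 kW × 4.7 h = 26.79 kWh
Annual generation = 26.79 × 365 = 9778.4 kWh
Annual savings = 9778.4 × £0.123 = £1,202.74
Payback = £12,600 / £1,202.74 = 10.5 years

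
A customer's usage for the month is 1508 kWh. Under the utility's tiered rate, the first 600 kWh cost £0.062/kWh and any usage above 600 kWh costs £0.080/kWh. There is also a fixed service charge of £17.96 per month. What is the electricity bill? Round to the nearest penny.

First 600 kWh × £0.062 = £37.20
Remaining 908 kWh × £0.080 = £72.64
Energy charge = £109.84; + service £17.96 = £127.80

£127.80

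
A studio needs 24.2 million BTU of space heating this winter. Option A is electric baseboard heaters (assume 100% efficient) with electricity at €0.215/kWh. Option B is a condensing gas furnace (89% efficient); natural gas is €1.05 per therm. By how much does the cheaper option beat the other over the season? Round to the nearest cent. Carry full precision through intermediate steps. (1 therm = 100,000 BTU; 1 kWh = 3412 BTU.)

Heat load = 24.2 × 10⁶ BTU = 24,200,000 BTU
Gas: input = 24,200,000 / 0.89 = 27,191,011 BTU = 271.9 therm → 271.9 × €1.05 = €285.51
Electric: 24,200,000 BTU / 3412 = 7,093 kWh → × €0.215 = €1,524.91
Difference = |€285.51 − €1,524.91| = €1,239.41

€1239.41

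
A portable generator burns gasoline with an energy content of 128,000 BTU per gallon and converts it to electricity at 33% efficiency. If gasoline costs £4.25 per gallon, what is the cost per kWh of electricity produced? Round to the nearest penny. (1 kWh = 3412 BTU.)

Electrical output per gallon = 128,000 BTU × 0.33 / 3412 BTU/kWh = 12.38 kWh
Cost per kWh = £4.25 / 12.38 kWh = £0.343

£0.34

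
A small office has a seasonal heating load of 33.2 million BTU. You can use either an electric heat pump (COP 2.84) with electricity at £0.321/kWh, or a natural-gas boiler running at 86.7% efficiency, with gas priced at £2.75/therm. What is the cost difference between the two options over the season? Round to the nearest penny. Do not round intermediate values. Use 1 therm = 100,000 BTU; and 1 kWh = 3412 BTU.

£46.75

Heat load = 33.2 × 10⁶ BTU = 33,200,000 BTU
Gas: input = 33,200,000 / 0.867 = 38,292,964 BTU = 382.9 therm → 382.9 × £2.75 = £1,053.06
Heat pump: 33,200,000 BTU / 3412 = 9,730 kWh heat; / 2.84 = 3,426 kWh in → × £0.321 = £1,099.81
Difference = |£1,053.06 − £1,099.81| = £46.75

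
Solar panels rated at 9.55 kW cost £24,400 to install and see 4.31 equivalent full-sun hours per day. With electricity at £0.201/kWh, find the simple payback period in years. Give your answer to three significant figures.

Daily generation = 9.55 kW × 4.31 h = 41.16 kWh
Annual generation = 41.16 × 365 = 15024 kWh
Annual savings = 15024 × £0.201 = £3,019.74
Payback = £24,400 / £3,019.74 = 8.08 years

8.08 years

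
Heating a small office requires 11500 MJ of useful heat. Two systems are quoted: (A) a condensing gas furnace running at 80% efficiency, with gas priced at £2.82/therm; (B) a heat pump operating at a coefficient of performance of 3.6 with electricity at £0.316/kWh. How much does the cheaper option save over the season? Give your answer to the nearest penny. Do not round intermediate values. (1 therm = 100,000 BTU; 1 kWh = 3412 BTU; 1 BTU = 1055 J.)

£103.81

Heat load = 11500 MJ = 11,500,000,000 J / 1055 = 10,900,474 BTU
Gas: input = 10,900,474 / 0.80 = 13,625,592 BTU = 136.3 therm → 136.3 × £2.82 = £384.24
Heat pump: 10,900,474 BTU / 3412 = 3,195 kWh heat; / 3.6 = 887.4 kWh in → × £0.316 = £280.43
Difference = |£384.24 − £280.43| = £103.81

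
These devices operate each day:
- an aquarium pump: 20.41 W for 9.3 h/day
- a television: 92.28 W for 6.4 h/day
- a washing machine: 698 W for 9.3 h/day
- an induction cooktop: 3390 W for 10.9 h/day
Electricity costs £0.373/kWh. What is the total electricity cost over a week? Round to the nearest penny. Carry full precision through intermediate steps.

£115.47

aquarium pump: 20.41 W × 9.3 h × 7 d = 1,329 Wh = 1.329 kWh
television: 92.28 W × 6.4 h × 7 d = 4,134 Wh = 4.134 kWh
washing machine: 698 W × 9.3 h × 7 d = 45,440 Wh = 45.44 kWh
induction cooktop: 3390 W × 10.9 h × 7 d = 258,657 Wh = 258.7 kWh
Total energy = 1.329 + 4.134 + 45.44 + 258.7 = 309.6 kWh
Cost = 309.6 kWh × £0.373 = £115.47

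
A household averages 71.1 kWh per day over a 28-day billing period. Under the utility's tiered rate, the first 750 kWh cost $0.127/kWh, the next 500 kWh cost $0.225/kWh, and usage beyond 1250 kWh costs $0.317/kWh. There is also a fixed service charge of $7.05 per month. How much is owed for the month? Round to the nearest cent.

Usage = 71.1 kWh/day × 28 days = 1990.8 kWh
First 750 kWh × $0.127 = $95.25
Next 500 kWh × $0.225 = $112.50
Remaining 740.8 kWh × $0.317 = $234.83
Energy charge = $442.58; + service $7.05 = $449.63

$449.63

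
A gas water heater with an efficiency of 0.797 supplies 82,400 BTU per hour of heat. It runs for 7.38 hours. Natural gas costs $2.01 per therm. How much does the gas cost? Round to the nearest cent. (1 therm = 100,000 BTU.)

Heat delivered = 82,400 BTU/h × 7.38 h = 608,112 BTU
Gas input = 608,112 / 0.797 = 763,001 BTU
= 763,001 / 100,000 = 7.63 therm
Cost = 7.63 × $2.01/therm = $15.34

$15.34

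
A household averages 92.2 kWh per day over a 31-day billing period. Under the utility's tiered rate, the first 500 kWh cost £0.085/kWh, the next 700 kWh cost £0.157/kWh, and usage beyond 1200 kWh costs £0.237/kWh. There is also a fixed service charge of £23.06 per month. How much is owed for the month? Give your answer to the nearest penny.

Usage = 92.2 kWh/day × 31 days = 2858.2 kWh
First 500 kWh × £0.085 = £42.50
Next 700 kWh × £0.157 = £109.90
Remaining 1658.2 kWh × £0.237 = £392.99
Energy charge = £545.39; + service £23.06 = £568.45

£568.45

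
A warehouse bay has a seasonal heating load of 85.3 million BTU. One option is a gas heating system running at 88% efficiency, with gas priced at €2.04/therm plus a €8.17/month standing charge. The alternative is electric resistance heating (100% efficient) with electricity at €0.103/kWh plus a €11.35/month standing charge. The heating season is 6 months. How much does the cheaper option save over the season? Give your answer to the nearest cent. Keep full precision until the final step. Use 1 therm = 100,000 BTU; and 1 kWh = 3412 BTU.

€616.67

Heat load = 85.3 × 10⁶ BTU = 85,300,000 BTU
Gas: input = 85,300,000 / 0.88 = 96,931,818 BTU = 969.3 therm → 969.3 × €2.04 = €1,977.41; + 6 × €8.17 standing = €2,026.43
Electric: 85,300,000 BTU / 3412 = 25,000 kWh → × €0.103 = €2,575.00; + 6 × €11.35 standing = €2,643.10
Difference = |€2,026.43 − €2,643.10| = €616.67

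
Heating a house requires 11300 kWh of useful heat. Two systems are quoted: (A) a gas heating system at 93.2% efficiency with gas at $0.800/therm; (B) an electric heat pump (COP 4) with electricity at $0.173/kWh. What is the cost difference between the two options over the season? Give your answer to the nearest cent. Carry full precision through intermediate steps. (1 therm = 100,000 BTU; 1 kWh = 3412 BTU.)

$157.78

Heat load = 11300 kWh × 3412 = 38,555,600 BTU
Gas: input = 38,555,600 / 0.932 = 41,368,670 BTU = 413.7 therm → 413.7 × $0.800 = $330.95
Heat pump: 38,555,600 BTU / 3412 = 11,300 kWh heat; / 4 = 2,825 kWh in → × $0.173 = $488.72
Difference = |$330.95 − $488.72| = $157.78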